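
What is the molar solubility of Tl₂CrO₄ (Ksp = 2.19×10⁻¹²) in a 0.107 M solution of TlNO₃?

Tl₂CrO₄(s) ⇌ 2 Tl⁺(aq) + CrO₄²⁻(aq)
With Tl⁺ already at 0.107 M and s small, take [Tl⁺] ≈ 0.107 M and [CrO₄²⁻] = s.
Ksp = [Tl⁺]^2[CrO₄²⁻] = (0.107)^2s
s = 2.19×10⁻¹² / (0.107)^2 = 1.91×10⁻¹⁰
s = 1.91×10⁻¹⁰ M

1.91×10⁻¹⁰ M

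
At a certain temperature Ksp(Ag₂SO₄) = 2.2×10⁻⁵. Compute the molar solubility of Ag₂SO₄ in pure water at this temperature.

1.8×10⁻² M

Ag₂SO₄(s) ⇌ 2 Ag⁺(aq) + SO₄²⁻(aq)
Call the molar solubility s, so that [Ag⁺] = 2s and [SO₄²⁻] = s.
Ksp = [Ag⁺]^2[SO₄²⁻] = (2s)^2 · s = 4s^3
4s^3 = 2.2×10⁻⁵  ⇒  s^3 = 5.5×10⁻⁶
s = 1.8×10⁻² mol/L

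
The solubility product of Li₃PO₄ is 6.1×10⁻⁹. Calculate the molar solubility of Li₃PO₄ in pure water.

Li₃PO₄(s) ⇌ 3 Li⁺(aq) + PO₄³⁻(aq)
Call the molar solubility s, so that [Li⁺] = 3s and [PO₄³⁻] = s.
Ksp = [Li⁺]^3[PO₄³⁻] = (3s)^3 · s = 27s^4
27s^4 = 6.1×10⁻⁹  ⇒  s^4 = 2.3×10⁻¹⁰
s = (2.3×10⁻¹⁰)^(1/4) = 3.9×10⁻³ M

3.9×10⁻³ M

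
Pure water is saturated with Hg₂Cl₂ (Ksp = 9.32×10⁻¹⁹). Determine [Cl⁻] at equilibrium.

Hg₂Cl₂(s) ⇌ Hg₂²⁺(aq) + 2 Cl⁻(aq)
Let s be the molar solubility. Then [Hg₂²⁺] = s and [Cl⁻] = 2s.
Ksp = [Hg₂²⁺][Cl⁻]^2 = s · (2s)^2 = 4s^3 = 9.32×10⁻¹⁹
s = 6.15×10⁻⁷ M
[Cl⁻] = 2s = 1.23×10⁻⁶ M

1.23×10⁻⁶ M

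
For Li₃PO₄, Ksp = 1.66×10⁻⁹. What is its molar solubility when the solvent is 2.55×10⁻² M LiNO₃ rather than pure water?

Li₃PO₄(s) ⇌ 3 Li⁺(aq) + PO₄³⁻(aq)
Li⁺ is already present at 2.55×10⁻² M. If s mol/L of Li₃PO₄ dissolves, [PO₄³⁻] = s while [Li⁺] ≈ 2.55×10⁻² M.
Ksp = [Li⁺]^3[PO₄³⁻] = (2.55×10⁻²)^3s
s = 1.66×10⁻⁹ / (2.55×10⁻²)^3 = 1.00×10⁻⁴
s = 1.00×10⁻⁴ M

1.00×10⁻⁴ M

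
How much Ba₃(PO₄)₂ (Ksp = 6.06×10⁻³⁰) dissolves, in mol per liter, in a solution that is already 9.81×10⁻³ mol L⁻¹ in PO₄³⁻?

1.33×10⁻⁹ M

Ba₃(PO₄)₂(s) ⇌ 3 Ba²⁺(aq) + 2 PO₄³⁻(aq)
With PO₄³⁻ already at 9.81×10⁻³ mol L⁻¹ and s small, take [PO₄³⁻] ≈ 9.81×10⁻³ mol L⁻¹ and [Ba²⁺] = 3s.
Ksp = [Ba²⁺]^3[PO₄³⁻]^2 = (3s)^3(9.81×10⁻³)^2
(3s)^3 = 6.06×10⁻³⁰ / (9.81×10⁻³)^2 = 6.30×10⁻²⁶
s = 1.33×10⁻⁹ mol L⁻¹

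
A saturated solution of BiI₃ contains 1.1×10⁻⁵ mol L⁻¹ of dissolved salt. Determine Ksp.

Ksp = 4.0×10⁻¹⁹

BiI₃(s) ⇌ Bi³⁺(aq) + 3 I⁻(aq)
With molar solubility s: [Bi³⁺] = s, [I⁻] = 3s.
Ksp = [Bi³⁺][I⁻]^3 = s · (3s)^3 = 27s^4
Ksp = 27 × (1.1×10⁻⁵)^4 = 4.0×10⁻¹⁹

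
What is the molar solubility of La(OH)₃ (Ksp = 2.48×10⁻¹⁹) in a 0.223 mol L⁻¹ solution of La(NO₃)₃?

3.45×10⁻⁷ M

La(OH)₃(s) ⇌ La³⁺(aq) + 3 OH⁻(aq)
Let s be the solubility of La(OH)₃ here. The common ion gives [La³⁺] ≈ 0.223 mol L⁻¹, and [OH⁻] = 3s.
Ksp = [La³⁺][OH⁻]^3 = (0.223)(3s)^3
(3s)^3 = 2.48×10⁻¹⁹ / (0.223) = 1.11×10⁻¹⁸
s = 3.45×10⁻⁷ mol L⁻¹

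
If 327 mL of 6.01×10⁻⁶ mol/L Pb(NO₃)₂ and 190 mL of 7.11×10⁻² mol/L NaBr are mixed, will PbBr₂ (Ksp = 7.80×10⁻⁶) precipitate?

No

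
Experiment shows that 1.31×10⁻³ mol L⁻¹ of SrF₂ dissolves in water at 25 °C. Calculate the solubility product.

SrF₂(s) ⇌ Sr²⁺(aq) + 2 F⁻(aq)
For each mole of SrF₂ that dissolves per liter, [Sr²⁺] = s and [F⁻] = 2s; let s denote this solubility.
Ksp = [Sr²⁺][F⁻]^2 = s · (2s)^2 = 4s^3
Ksp = 4 × (1.31×10⁻³)^3 = 8.99×10⁻⁹

Ksp = 8.99×10⁻⁹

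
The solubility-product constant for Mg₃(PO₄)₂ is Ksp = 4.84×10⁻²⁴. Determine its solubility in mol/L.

Mg₃(PO₄)₂(s) ⇌ 3 Mg²⁺(aq) + 2 PO₄³⁻(aq)
For each mole of Mg₃(PO₄)₂ that dissolves per liter, [Mg²⁺] = 3s and [PO₄³⁻] = 2s; let s denote this solubility.
Ksp = [Mg²⁺]^3[PO₄³⁻]^2 = (3s)^3 · (2s)^2 = 108s^5
108s^5 = 4.84×10⁻²⁴  ⇒  s^5 = 4.48×10⁻²⁶
s = (4.48×10⁻²⁶)^(1/5) = 8.52×10⁻⁶ mol/L

8.52×10⁻⁶ M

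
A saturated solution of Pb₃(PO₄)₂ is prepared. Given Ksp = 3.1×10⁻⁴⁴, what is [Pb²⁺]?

Pb₃(PO₄)₂(s) ⇌ 3 Pb²⁺(aq) + 2 PO₄³⁻(aq)
With molar solubility s: [Pb²⁺] = 3s, [PO₄³⁻] = 2s.
Ksp = [Pb²⁺]^3[PO₄³⁻]^2 = (3s)^3 · (2s)^2 = 108s^5 = 3.1×10⁻⁴⁴
s = 7.8×10⁻¹⁰ M
[Pb²⁺] = 3s = 2.3×10⁻⁹ M

2.3×10⁻⁹ M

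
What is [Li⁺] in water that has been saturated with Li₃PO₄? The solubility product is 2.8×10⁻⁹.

9.6×10⁻³ M

Li₃PO₄(s) ⇌ 3 Li⁺(aq) + PO₄³⁻(aq)
Call the molar solubility s, so that [Li⁺] = 3s and [PO₄³⁻] = s.
Ksp = [Li⁺]^3[PO₄³⁻] = (3s)^3 · s = 27s^4 = 2.8×10⁻⁹
s = 3.2×10⁻³ mol/L
[Li⁺] = 3s = 9.6×10⁻³ mol/L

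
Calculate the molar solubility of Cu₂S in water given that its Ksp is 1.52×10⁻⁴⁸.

Cu₂S(s) ⇌ 2 Cu⁺(aq) + S²⁻(aq)
With molar solubility s: [Cu⁺] = 2s, [S²⁻] = s.
Ksp = [Cu⁺]^2[S²⁻] = (2s)^2 · s = 4s^3
4s^3 = 1.52×10⁻⁴⁸  ⇒  s^3 = 3.80×10⁻⁴⁹
s = 7.24×10⁻¹⁷ mol L⁻¹

7.24×10⁻¹⁷ M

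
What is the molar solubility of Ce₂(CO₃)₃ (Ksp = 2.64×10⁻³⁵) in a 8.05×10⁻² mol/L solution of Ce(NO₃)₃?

Ce₂(CO₃)₃(s) ⇌ 2 Ce³⁺(aq) + 3 CO₃²⁻(aq)
With Ce³⁺ already at 8.05×10⁻² mol/L and s small, take [Ce³⁺] ≈ 8.05×10⁻² mol/L and [CO₃²⁻] = 3s.
Ksp = [Ce³⁺]^2[CO₃²⁻]^3 = (8.05×10⁻²)^2(3s)^3
(3s)^3 = 2.64×10⁻³⁵ / (8.05×10⁻²)^2 = 4.07×10⁻³³
s = 5.32×10⁻¹² mol/L

5.32×10⁻¹² M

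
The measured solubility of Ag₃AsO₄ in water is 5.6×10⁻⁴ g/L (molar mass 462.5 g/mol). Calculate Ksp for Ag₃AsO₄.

Molar solubility s = (5.6×10⁻⁴ g/L) / (462.5 g/mol) = 1.211×10⁻⁶ mol/L
Ag₃AsO₄(s) ⇌ 3 Ag⁺(aq) + AsO₄³⁻(aq)
Call the molar solubility s, so that [Ag⁺] = 3s and [AsO₄³⁻] = s.
Ksp = [Ag⁺]^3[AsO₄³⁻] = (3s)^3 · s = 27s^4
Ksp = 27 × (1.211×10⁻⁶)^4 = 5.8×10⁻²³

Ksp = 5.8×10⁻²³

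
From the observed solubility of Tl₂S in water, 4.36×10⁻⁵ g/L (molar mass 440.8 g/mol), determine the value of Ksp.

Ksp = 3.87×10⁻²¹

s = (4.36×10⁻⁵ g L⁻¹)/(440.8 g mol⁻¹) = 9.8911×10⁻⁸ M
Tl₂S(s) ⇌ 2 Tl⁺(aq) + S²⁻(aq)
Let s be the molar solubility. Then [Tl⁺] = 2s and [S²⁻] = s.
Ksp = [Tl⁺]^2[S²⁻] = (2s)^2 · s = 4s^3
Ksp = 4 × (9.8911×10⁻⁸)^3 = 3.87×10⁻²¹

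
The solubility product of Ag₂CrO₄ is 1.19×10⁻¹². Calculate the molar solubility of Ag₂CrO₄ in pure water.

Ag₂CrO₄(s) ⇌ 2 Ag⁺(aq) + CrO₄²⁻(aq)
With molar solubility s: [Ag⁺] = 2s, [CrO₄²⁻] = s.
Ksp = [Ag⁺]^2[CrO₄²⁻] = (2s)^2 · s = 4s^3
4s^3 = 1.19×10⁻¹²  ⇒  s^3 = 2.98×10⁻¹³
s = 6.68×10⁻⁵ M

6.68×10⁻⁵ M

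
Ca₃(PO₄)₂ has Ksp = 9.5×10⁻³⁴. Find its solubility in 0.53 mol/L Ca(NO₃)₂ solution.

Ca₃(PO₄)₂(s) ⇌ 3 Ca²⁺(aq) + 2 PO₄³⁻(aq)
The solution already contains Ca²⁺ at 0.53 mol/L. Let s be the molar solubility of Ca₃(PO₄)₂.
[Ca²⁺] ≈ 0.53 mol/L (common ion dominates); [PO₄³⁻] = 2s.
Ksp = [Ca²⁺]^3[PO₄³⁻]^2 = (0.53)^3(2s)^2
(2s)^2 = 9.5×10⁻³⁴ / (0.53)^3 = 6.4×10⁻³³
s = 4.0×10⁻¹⁷ mol/L

4.0×10⁻¹⁷ M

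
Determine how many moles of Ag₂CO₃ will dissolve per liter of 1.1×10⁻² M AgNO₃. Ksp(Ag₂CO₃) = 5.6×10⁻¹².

Ag₂CO₃(s) ⇌ 2 Ag⁺(aq) + CO₃²⁻(aq)
Ag⁺ is already present at 1.1×10⁻² M. If s mol/L of Ag₂CO₃ dissolves, [CO₃²⁻] = s while [Ag⁺] ≈ 1.1×10⁻² M.
Ksp = [Ag⁺]^2[CO₃²⁻] = (1.1×10⁻²)^2s
s = 5.6×10⁻¹² / (1.1×10⁻²)^2 = 4.6×10⁻⁸
s = 4.6×10⁻⁸ M

4.6×10⁻⁸ M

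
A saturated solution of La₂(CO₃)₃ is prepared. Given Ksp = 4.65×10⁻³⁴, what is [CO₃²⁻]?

La₂(CO₃)₃(s) ⇌ 2 La³⁺(aq) + 3 CO₃²⁻(aq)
For each mole of La₂(CO₃)₃ that dissolves per liter, [La³⁺] = 2s and [CO₃²⁻] = 3s; let s denote this solubility.
Ksp = [La³⁺]^2[CO₃²⁻]^3 = (2s)^2 · (3s)^3 = 108s^5 = 4.65×10⁻³⁴
s = 8.45×10⁻⁸ mol/L
[CO₃²⁻] = 3s = 2.53×10⁻⁷ mol/L

2.53×10⁻⁷ M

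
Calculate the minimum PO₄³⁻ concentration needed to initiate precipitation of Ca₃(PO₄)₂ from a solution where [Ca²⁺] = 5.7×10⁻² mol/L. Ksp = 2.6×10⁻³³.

3.7×10⁻¹⁵ M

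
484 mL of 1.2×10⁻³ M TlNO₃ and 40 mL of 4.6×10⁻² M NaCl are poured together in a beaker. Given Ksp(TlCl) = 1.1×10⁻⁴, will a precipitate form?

No

The combined volume is 524 mL.
[Tl⁺] = (1.2×10⁻³)(484)/524 = 1.1×10⁻³ M
[Cl⁻] = (4.6×10⁻²)(40)/524 = 3.5×10⁻³ M
Q = [Tl⁺][Cl⁻] = 3.9×10⁻⁶
Q < Ksp (3.9×10⁻⁶ vs 1.1×10⁻⁴); the solution remains unsaturated and no precipitate forms.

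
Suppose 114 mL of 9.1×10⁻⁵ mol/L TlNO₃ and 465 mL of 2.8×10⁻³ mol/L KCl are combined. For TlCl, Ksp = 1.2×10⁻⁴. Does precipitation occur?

No

Total volume after mixing = 114 + 465 = 579 mL.
[Tl⁺] = (9.1×10⁻⁵)(114)/579 = 1.8×10⁻⁵ mol/L
[Cl⁻] = (2.8×10⁻³)(465)/579 = 2.2×10⁻³ mol/L
Q = [Tl⁺][Cl⁻] = 4.0×10⁻⁸
Q < Ksp (4.0×10⁻⁸ vs 1.2×10⁻⁴); the solution remains unsaturated and no precipitate forms.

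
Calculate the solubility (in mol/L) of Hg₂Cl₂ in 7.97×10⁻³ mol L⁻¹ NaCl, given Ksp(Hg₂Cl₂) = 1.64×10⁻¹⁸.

2.58×10⁻¹⁴ M

Hg₂Cl₂(s) ⇌ Hg₂²⁺(aq) + 2 Cl⁻(aq)
Cl⁻ is already present at 7.97×10⁻³ mol L⁻¹. If s mol/L of Hg₂Cl₂ dissolves, [Hg₂²⁺] = s while [Cl⁻] ≈ 7.97×10⁻³ mol L⁻¹.
Ksp = [Hg₂²⁺][Cl⁻]^2 = s(7.97×10⁻³)^2
s = 1.64×10⁻¹⁸ / (7.97×10⁻³)^2 = 2.58×10⁻¹⁴
s = 2.58×10⁻¹⁴ mol L⁻¹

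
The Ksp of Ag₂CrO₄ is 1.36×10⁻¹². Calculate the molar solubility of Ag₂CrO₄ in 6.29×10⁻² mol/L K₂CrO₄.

Ag₂CrO₄(s) ⇌ 2 Ag⁺(aq) + CrO₄²⁻(aq)
With CrO₄²⁻ already at 6.29×10⁻² mol/L and s small, take [CrO₄²⁻] ≈ 6.29×10⁻² mol/L and [Ag⁺] = 2s.
Ksp = [Ag⁺]^2[CrO₄²⁻] = (2s)^2(6.29×10⁻²)
(2s)^2 = 1.36×10⁻¹² / (6.29×10⁻²) = 2.16×10⁻¹¹
s = 2.32×10⁻⁶ mol/L

2.32×10⁻⁶ M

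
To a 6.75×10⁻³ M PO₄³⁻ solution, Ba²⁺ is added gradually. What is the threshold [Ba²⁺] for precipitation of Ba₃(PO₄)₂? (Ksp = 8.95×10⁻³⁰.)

5.81×10⁻⁹ M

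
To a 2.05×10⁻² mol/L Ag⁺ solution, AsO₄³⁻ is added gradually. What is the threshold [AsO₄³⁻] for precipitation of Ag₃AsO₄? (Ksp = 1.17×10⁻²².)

1.36×10⁻¹⁷ M

Precipitation of each salt begins when its ion product equals Ksp.
Ag₃AsO₄(s) ⇌ 3 Ag⁺(aq) + AsO₄³⁻(aq)
Ksp = [Ag⁺]^3[AsO₄³⁻] = [AsO₄³⁻](2.05×10⁻²)^3
[AsO₄³⁻] = 1.17×10⁻²² / (2.05×10⁻²)^3 = 1.36×10⁻¹⁷
[AsO₄³⁻] = 1.36×10⁻¹⁷ mol/L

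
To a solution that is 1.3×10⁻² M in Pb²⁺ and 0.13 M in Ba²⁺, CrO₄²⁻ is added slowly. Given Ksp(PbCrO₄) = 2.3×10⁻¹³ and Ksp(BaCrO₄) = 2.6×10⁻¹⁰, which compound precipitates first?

PbCrO₄

Precipitation of each salt begins when its ion product equals Ksp.
For PbCrO₄: [CrO₄²⁻] = (Ksp/[Pb²⁺]) = 1.8×10⁻¹¹ M
For BaCrO₄: [CrO₄²⁻] = (Ksp/[Ba²⁺]) = 2.0×10⁻⁹ M
PbCrO₄ requires the lower [CrO₄²⁻], so it precipitates first.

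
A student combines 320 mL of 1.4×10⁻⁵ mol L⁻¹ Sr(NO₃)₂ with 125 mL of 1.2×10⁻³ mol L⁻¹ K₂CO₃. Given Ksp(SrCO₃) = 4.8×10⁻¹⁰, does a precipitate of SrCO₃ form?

After mixing, V = 320 mL + 125 mL = 445 mL.
[Sr²⁺] = (1.4×10⁻⁵)(320)/445 = 1.0×10⁻⁵ mol L⁻¹
[CO₃²⁻] = (1.2×10⁻³)(125)/445 = 3.4×10⁻⁴ mol L⁻¹
Q = [Sr²⁺][CO₃²⁻] = 3.4×10⁻⁹
Q = 3.4×10⁻⁹ > Ksp = 4.8×10⁻¹⁰, so the solution is supersaturated and SrCO₃ precipitates.

Yes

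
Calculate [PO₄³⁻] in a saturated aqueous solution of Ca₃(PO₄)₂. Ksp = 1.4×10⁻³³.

2.1×10⁻⁷ M

Ca₃(PO₄)₂(s) ⇌ 3 Ca²⁺(aq) + 2 PO₄³⁻(aq)
With molar solubility s: [Ca²⁺] = 3s, [PO₄³⁻] = 2s.
Ksp = [Ca²⁺]^3[PO₄³⁻]^2 = (3s)^3 · (2s)^2 = 108s^5 = 1.4×10⁻³³
s = 1.1×10⁻⁷ M
[PO₄³⁻] = 2s = 2.1×10⁻⁷ M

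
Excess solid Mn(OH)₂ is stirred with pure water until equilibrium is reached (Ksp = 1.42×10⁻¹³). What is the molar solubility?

Mn(OH)₂(s) ⇌ Mn²⁺(aq) + 2 OH⁻(aq)
Let s be the molar solubility. Then [Mn²⁺] = s and [OH⁻] = 2s.
Ksp = [Mn²⁺][OH⁻]^2 = s · (2s)^2 = 4s^3
4s^3 = 1.42×10⁻¹³  ⇒  s^3 = 3.55×10⁻¹⁴
s = 3.29×10⁻⁵ mol/L

3.29×10⁻⁵ M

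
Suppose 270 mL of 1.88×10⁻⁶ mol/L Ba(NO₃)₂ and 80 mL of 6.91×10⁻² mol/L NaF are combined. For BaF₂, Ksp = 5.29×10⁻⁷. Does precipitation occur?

After mixing, V = 270 mL + 80 mL = 350 mL.
[Ba²⁺] = (1.88×10⁻⁶)(270)/350 = 1.45×10⁻⁶ mol/L
[F⁻] = (6.91×10⁻²)(80)/350 = 1.58×10⁻² mol/L
Q = [Ba²⁺][F⁻]^2 = 3.62×10⁻¹⁰
Since Q (3.62×10⁻¹⁰) is less than Ksp (5.29×10⁻⁷), no BaF₂ precipitates.

No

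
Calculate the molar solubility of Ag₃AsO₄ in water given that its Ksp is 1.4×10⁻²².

Ag₃AsO₄(s) ⇌ 3 Ag⁺(aq) + AsO₄³⁻(aq)
For each mole of Ag₃AsO₄ that dissolves per liter, [Ag⁺] = 3s and [AsO₄³⁻] = s; let s denote this solubility.
Ksp = [Ag⁺]^3[AsO₄³⁻] = (3s)^3 · s = 27s^4
27s^4 = 1.4×10⁻²²  ⇒  s^4 = 5.2×10⁻²⁴
s = 1.5×10⁻⁶ M

1.5×10⁻⁶ M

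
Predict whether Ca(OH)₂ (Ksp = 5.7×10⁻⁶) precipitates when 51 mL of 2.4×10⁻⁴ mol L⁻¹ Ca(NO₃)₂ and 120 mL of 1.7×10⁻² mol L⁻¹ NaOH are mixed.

Total volume after mixing = 51 + 120 = 171 mL.
[Ca²⁺] = (2.4×10⁻⁴)(51)/171 = 7.2×10⁻⁵ mol L⁻¹
[OH⁻] = (1.7×10⁻²)(120)/171 = 1.2×10⁻² mol L⁻¹
Q = [Ca²⁺][OH⁻]^2 = 1.0×10⁻⁸
Q < Ksp (1.0×10⁻⁸ vs 5.7×10⁻⁶); the solution remains unsaturated and no precipitate forms.

No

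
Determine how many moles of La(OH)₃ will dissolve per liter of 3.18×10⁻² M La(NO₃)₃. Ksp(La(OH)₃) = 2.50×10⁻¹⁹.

6.63×10⁻⁷ M

La(OH)₃(s) ⇌ La³⁺(aq) + 3 OH⁻(aq)
With La³⁺ already at 3.18×10⁻² M and s small, take [La³⁺] ≈ 3.18×10⁻² M and [OH⁻] = 3s.
Ksp = [La³⁺][OH⁻]^3 = (3.18×10⁻²)(3s)^3
(3s)^3 = 2.50×10⁻¹⁹ / (3.18×10⁻²) = 7.86×10⁻¹⁸
s = 6.63×10⁻⁷ M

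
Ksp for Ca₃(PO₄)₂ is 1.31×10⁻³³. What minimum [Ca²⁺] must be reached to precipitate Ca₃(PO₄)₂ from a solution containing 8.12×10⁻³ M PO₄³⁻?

2.71×10⁻¹⁰ M

Precipitation begins when Q = Ksp.
Ca₃(PO₄)₂(s) ⇌ 3 Ca²⁺(aq) + 2 PO₄³⁻(aq)
Ksp = [Ca²⁺]^3[PO₄³⁻]^2 = [Ca²⁺]^3(8.12×10⁻³)^2
[Ca²⁺]^3 = 1.31×10⁻³³ / (8.12×10⁻³)^2 = 1.99×10⁻²⁹
[Ca²⁺] = 2.71×10⁻¹⁰ M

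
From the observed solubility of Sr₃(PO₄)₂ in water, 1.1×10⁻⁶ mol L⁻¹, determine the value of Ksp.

Sr₃(PO₄)₂(s) ⇌ 3 Sr²⁺(aq) + 2 PO₄³⁻(aq)
If s mol/L of Sr₃(PO₄)₂ dissolves, [Sr²⁺] = 3s and [PO₄³⁻] = 2s.
Ksp = [Sr²⁺]^3[PO₄³⁻]^2 = (3s)^3 · (2s)^2 = 108s^5
Ksp = 108 × (1.1×10⁻⁶)^5 = 1.7×10⁻²⁸

Ksp = 1.7×10⁻²⁸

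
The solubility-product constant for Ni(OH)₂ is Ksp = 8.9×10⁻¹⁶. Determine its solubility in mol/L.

6.1×10⁻⁶ M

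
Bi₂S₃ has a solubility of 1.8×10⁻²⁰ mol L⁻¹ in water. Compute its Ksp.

Ksp = 2.0×10⁻⁹⁷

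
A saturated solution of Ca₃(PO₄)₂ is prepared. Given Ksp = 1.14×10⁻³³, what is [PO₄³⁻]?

Ca₃(PO₄)₂(s) ⇌ 3 Ca²⁺(aq) + 2 PO₄³⁻(aq)
For each mole of Ca₃(PO₄)₂ that dissolves per liter, [Ca²⁺] = 3s and [PO₄³⁻] = 2s; let s denote this solubility.
Ksp = [Ca²⁺]^3[PO₄³⁻]^2 = (3s)^3 · (2s)^2 = 108s^5 = 1.14×10⁻³³
s = 1.01×10⁻⁷ mol L⁻¹
[PO₄³⁻] = 2s = 2.02×10⁻⁷ mol L⁻¹

2.02×10⁻⁷ M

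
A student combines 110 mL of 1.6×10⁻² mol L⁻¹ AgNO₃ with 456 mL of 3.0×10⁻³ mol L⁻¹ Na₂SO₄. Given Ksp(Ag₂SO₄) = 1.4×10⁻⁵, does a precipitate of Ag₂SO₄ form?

No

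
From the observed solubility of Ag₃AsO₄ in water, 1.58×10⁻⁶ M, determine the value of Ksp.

Ksp = 1.68×10⁻²²

Ag₃AsO₄(s) ⇌ 3 Ag⁺(aq) + AsO₄³⁻(aq)
With molar solubility s: [Ag⁺] = 3s, [AsO₄³⁻] = s.
Ksp = [Ag⁺]^3[AsO₄³⁻] = (3s)^3 · s = 27s^4
Ksp = 27 × (1.58×10⁻⁶)^4 = 1.68×10⁻²²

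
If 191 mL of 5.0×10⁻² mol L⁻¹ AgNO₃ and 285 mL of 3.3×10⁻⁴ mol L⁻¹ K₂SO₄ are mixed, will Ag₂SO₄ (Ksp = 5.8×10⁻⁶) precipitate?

No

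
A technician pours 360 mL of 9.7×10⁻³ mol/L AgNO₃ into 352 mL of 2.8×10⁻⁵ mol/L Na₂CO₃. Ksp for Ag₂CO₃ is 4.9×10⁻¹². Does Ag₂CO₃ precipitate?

Yes

After mixing, V = 360 mL + 352 mL = 712 mL.
[Ag⁺] = (9.7×10⁻³)(360)/712 = 4.9×10⁻³ mol/L
[CO₃²⁻] = (2.8×10⁻⁵)(352)/712 = 1.4×10⁻⁵ mol/L
Q = [Ag⁺]^2[CO₃²⁻] = 3.3×10⁻¹⁰
Q = 3.3×10⁻¹⁰ > Ksp = 4.9×10⁻¹², so the solution is supersaturated and Ag₂CO₃ precipitates.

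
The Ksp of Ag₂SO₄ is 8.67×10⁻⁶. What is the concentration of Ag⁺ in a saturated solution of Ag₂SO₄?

2.59×10⁻² M

Ag₂SO₄(s) ⇌ 2 Ag⁺(aq) + SO₄²⁻(aq)
Let s be the molar solubility. Then [Ag⁺] = 2s and [SO₄²⁻] = s.
Ksp = [Ag⁺]^2[SO₄²⁻] = (2s)^2 · s = 4s^3 = 8.67×10⁻⁶
s = 1.29×10⁻² M
[Ag⁺] = 2s = 2.59×10⁻² M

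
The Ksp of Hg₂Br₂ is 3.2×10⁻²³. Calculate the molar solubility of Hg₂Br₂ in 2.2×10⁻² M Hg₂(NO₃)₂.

Hg₂Br₂(s) ⇌ Hg₂²⁺(aq) + 2 Br⁻(aq)
Hg₂²⁺ is already present at 2.2×10⁻² M. If s mol/L of Hg₂Br₂ dissolves, [Br⁻] = 2s while [Hg₂²⁺] ≈ 2.2×10⁻² M.
Ksp = [Hg₂²⁺][Br⁻]^2 = (2.2×10⁻²)(2s)^2
(2s)^2 = 3.2×10⁻²³ / (2.2×10⁻²) = 1.5×10⁻²¹
s = 1.9×10⁻¹¹ M

1.9×10⁻¹¹ M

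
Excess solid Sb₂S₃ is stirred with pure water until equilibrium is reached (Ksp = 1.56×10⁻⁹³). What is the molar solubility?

1.08×10⁻¹⁹ M

Sb₂S₃(s) ⇌ 2 Sb³⁺(aq) + 3 S²⁻(aq)
For each mole of Sb₂S₃ that dissolves per liter, [Sb³⁺] = 2s and [S²⁻] = 3s; let s denote this solubility.
Ksp = [Sb³⁺]^2[S²⁻]^3 = (2s)^2 · (3s)^3 = 108s^5
108s^5 = 1.56×10⁻⁹³  ⇒  s^5 = 1.44×10⁻⁹⁵
Taking the 5th root, s = 1.08×10⁻¹⁹ mol/L.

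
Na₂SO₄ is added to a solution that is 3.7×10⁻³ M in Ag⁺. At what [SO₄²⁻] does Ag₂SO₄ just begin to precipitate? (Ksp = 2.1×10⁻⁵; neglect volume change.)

1.5 M

Precipitation of each salt begins when its ion product equals Ksp.
Ag₂SO₄(s) ⇌ 2 Ag⁺(aq) + SO₄²⁻(aq)
Ksp = [Ag⁺]^2[SO₄²⁻] = [SO₄²⁻](3.7×10⁻³)^2
[SO₄²⁻] = 2.1×10⁻⁵ / (3.7×10⁻³)^2 = 1.5
[SO₄²⁻] = 1.5 M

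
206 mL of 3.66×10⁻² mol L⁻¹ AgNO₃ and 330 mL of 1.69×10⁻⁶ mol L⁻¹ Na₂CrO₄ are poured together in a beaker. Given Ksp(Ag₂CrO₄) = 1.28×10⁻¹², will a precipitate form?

Total volume after mixing = 206 + 330 = 536 mL.
[Ag⁺] = (3.66×10⁻²)(206)/536 = 1.41×10⁻² mol L⁻¹
[CrO₄²⁻] = (1.69×10⁻⁶)(330)/536 = 1.04×10⁻⁶ mol L⁻¹
Q = [Ag⁺]^2[CrO₄²⁻] = 2.06×10⁻¹⁰
Q = 2.06×10⁻¹⁰ > Ksp = 1.28×10⁻¹², so the solution is supersaturated and Ag₂CrO₄ precipitates.

Yes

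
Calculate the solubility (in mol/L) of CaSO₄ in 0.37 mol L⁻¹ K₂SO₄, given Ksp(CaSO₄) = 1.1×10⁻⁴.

3.0×10⁻⁴ M

CaSO₄(s) ⇌ Ca²⁺(aq) + SO₄²⁻(aq)
The solution already contains SO₄²⁻ at 0.37 mol L⁻¹. Let s be the molar solubility of CaSO₄.
[SO₄²⁻] ≈ 0.37 mol L⁻¹ (common ion dominates); [Ca²⁺] = s.
Ksp = [Ca²⁺][SO₄²⁻] = s(0.37)
s = 1.1×10⁻⁴ / (0.37) = 3.0×10⁻⁴
s = 3.0×10⁻⁴ mol L⁻¹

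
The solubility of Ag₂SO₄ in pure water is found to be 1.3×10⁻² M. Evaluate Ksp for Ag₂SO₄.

Ag₂SO₄(s) ⇌ 2 Ag⁺(aq) + SO₄²⁻(aq)
If s mol/L of Ag₂SO₄ dissolves, [Ag⁺] = 2s and [SO₄²⁻] = s.
Ksp = [Ag⁺]^2[SO₄²⁻] = (2s)^2 · s = 4s^3
Ksp = 4 × (1.3×10⁻²)^3 = 8.8×10⁻⁶

Ksp = 8.8×10⁻⁶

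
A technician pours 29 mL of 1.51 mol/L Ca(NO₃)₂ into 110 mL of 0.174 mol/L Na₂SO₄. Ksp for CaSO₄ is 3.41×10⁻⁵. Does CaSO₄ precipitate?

Yes

After mixing, V = 29 mL + 110 mL = 139 mL.
[Ca²⁺] = (1.51)(29)/139 = 0.315 mol/L
[SO₄²⁻] = (0.174)(110)/139 = 0.138 mol/L
Q = [Ca²⁺][SO₄²⁻] = 4.34×10⁻²
Q = 4.34×10⁻² > Ksp = 3.41×10⁻⁵, so the solution is supersaturated and CaSO₄ precipitates.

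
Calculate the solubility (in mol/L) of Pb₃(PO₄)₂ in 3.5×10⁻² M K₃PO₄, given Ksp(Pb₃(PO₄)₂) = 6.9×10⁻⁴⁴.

1.3×10⁻¹⁴ M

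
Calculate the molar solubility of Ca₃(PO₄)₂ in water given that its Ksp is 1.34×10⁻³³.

Ca₃(PO₄)₂(s) ⇌ 3 Ca²⁺(aq) + 2 PO₄³⁻(aq)
If s mol/L of Ca₃(PO₄)₂ dissolves, [Ca²⁺] = 3s and [PO₄³⁻] = 2s.
Ksp = [Ca²⁺]^3[PO₄³⁻]^2 = (3s)^3 · (2s)^2 = 108s^5
108s^5 = 1.34×10⁻³³  ⇒  s^5 = 1.24×10⁻³⁵
s = 1.04×10⁻⁷ M

1.04×10⁻⁷ M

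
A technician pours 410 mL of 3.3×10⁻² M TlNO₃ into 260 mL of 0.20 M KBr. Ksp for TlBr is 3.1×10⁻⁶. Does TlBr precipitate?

The combined volume is 670 mL.
[Tl⁺] = (3.3×10⁻²)(410)/670 = 2.0×10⁻² M
[Br⁻] = (0.20)(260)/670 = 7.8×10⁻² M
Q = [Tl⁺][Br⁻] = 1.6×10⁻³
Q = 1.6×10⁻³ > Ksp = 3.1×10⁻⁶, so the solution is supersaturated and TlBr precipitates.

Yes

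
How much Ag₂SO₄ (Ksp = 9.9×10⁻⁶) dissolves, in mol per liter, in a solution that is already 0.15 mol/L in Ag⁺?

Ag₂SO₄(s) ⇌ 2 Ag⁺(aq) + SO₄²⁻(aq)
The solution already contains Ag⁺ at 0.15 mol/L. Let s be the molar solubility of Ag₂SO₄.
[Ag⁺] ≈ 0.15 mol/L (common ion dominates); [SO₄²⁻] = s.
Ksp = [Ag⁺]^2[SO₄²⁻] = (0.15)^2s
s = 9.9×10⁻⁶ / (0.15)^2 = 4.4×10⁻⁴
s = 4.4×10⁻⁴ mol/L

4.4×10⁻⁴ M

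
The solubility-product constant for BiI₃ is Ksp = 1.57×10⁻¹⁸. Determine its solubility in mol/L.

1.55×10⁻⁵ M

BiI₃(s) ⇌ Bi³⁺(aq) + 3 I⁻(aq)
For each mole of BiI₃ that dissolves per liter, [Bi³⁺] = s and [I⁻] = 3s; let s denote this solubility.
Ksp = [Bi³⁺][I⁻]^3 = s · (3s)^3 = 27s^4
27s^4 = 1.57×10⁻¹⁸  ⇒  s^4 = 5.81×10⁻²⁰
Taking the 4th root, s = 1.55×10⁻⁵ mol/L.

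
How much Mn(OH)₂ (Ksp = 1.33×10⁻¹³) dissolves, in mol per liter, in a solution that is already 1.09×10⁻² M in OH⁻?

Mn(OH)₂(s) ⇌ Mn²⁺(aq) + 2 OH⁻(aq)
With OH⁻ already at 1.09×10⁻² M and s small, take [OH⁻] ≈ 1.09×10⁻² M and [Mn²⁺] = s.
Ksp = [Mn²⁺][OH⁻]^2 = s(1.09×10⁻²)^2
s = 1.33×10⁻¹³ / (1.09×10⁻²)^2 = 1.12×10⁻⁹
s = 1.12×10⁻⁹ M

1.12×10⁻⁹ M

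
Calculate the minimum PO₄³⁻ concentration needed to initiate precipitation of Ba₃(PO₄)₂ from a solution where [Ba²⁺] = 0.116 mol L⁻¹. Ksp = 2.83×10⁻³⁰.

4.26×10⁻¹⁴ M

Precipitation of each salt begins when its ion product equals Ksp.
Ba₃(PO₄)₂(s) ⇌ 3 Ba²⁺(aq) + 2 PO₄³⁻(aq)
Ksp = [Ba²⁺]^3[PO₄³⁻]^2 = [PO₄³⁻]^2(0.116)^3
[PO₄³⁻]^2 = 2.83×10⁻³⁰ / (0.116)^3 = 1.81×10⁻²⁷
[PO₄³⁻] = 4.26×10⁻¹⁴ mol L⁻¹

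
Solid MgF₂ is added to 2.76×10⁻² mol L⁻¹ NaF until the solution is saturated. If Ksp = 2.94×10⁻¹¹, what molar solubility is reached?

MgF₂(s) ⇌ Mg²⁺(aq) + 2 F⁻(aq)
With F⁻ already at 2.76×10⁻² mol L⁻¹ and s small, take [F⁻] ≈ 2.76×10⁻² mol L⁻¹ and [Mg²⁺] = s.
Ksp = [Mg²⁺][F⁻]^2 = s(2.76×10⁻²)^2
s = 2.94×10⁻¹¹ / (2.76×10⁻²)^2 = 3.86×10⁻⁸
s = 3.86×10⁻⁸ mol L⁻¹

3.86×10⁻⁸ M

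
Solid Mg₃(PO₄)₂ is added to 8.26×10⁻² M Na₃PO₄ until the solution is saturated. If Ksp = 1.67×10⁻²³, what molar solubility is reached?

Mg₃(PO₄)₂(s) ⇌ 3 Mg²⁺(aq) + 2 PO₄³⁻(aq)
Let s be the solubility of Mg₃(PO₄)₂ here. The common ion gives [PO₄³⁻] ≈ 8.26×10⁻² M, and [Mg²⁺] = 3s.
Ksp = [Mg²⁺]^3[PO₄³⁻]^2 = (3s)^3(8.26×10⁻²)^2
(3s)^3 = 1.67×10⁻²³ / (8.26×10⁻²)^2 = 2.45×10⁻²¹
s = 4.49×10⁻⁸ M

4.49×10⁻⁸ M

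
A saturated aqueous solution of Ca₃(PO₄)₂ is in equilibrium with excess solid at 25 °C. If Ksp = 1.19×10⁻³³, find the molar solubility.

1.02×10⁻⁷ M

Ca₃(PO₄)₂(s) ⇌ 3 Ca²⁺(aq) + 2 PO₄³⁻(aq)
For each mole of Ca₃(PO₄)₂ that dissolves per liter, [Ca²⁺] = 3s and [PO₄³⁻] = 2s; let s denote this solubility.
Ksp = [Ca²⁺]^3[PO₄³⁻]^2 = (3s)^3 · (2s)^2 = 108s^5
108s^5 = 1.19×10⁻³³  ⇒  s^5 = 1.10×10⁻³⁵
s = (1.10×10⁻³⁵)^(1/5) = 1.02×10⁻⁷ M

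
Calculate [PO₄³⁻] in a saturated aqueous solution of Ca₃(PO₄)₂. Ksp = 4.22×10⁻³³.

2.63×10⁻⁷ M

Ca₃(PO₄)₂(s) ⇌ 3 Ca²⁺(aq) + 2 PO₄³⁻(aq)
For each mole of Ca₃(PO₄)₂ that dissolves per liter, [Ca²⁺] = 3s and [PO₄³⁻] = 2s; let s denote this solubility.
Ksp = [Ca²⁺]^3[PO₄³⁻]^2 = (3s)^3 · (2s)^2 = 108s^5 = 4.22×10⁻³³
s = 1.31×10⁻⁷ M
[PO₄³⁻] = 2s = 2.63×10⁻⁷ M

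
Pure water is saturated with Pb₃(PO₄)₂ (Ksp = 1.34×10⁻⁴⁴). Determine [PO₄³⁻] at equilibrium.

Pb₃(PO₄)₂(s) ⇌ 3 Pb²⁺(aq) + 2 PO₄³⁻(aq)
For each mole of Pb₃(PO₄)₂ that dissolves per liter, [Pb²⁺] = 3s and [PO₄³⁻] = 2s; let s denote this solubility.
Ksp = [Pb²⁺]^3[PO₄³⁻]^2 = (3s)^3 · (2s)^2 = 108s^5 = 1.34×10⁻⁴⁴
s = 6.59×10⁻¹⁰ M
[PO₄³⁻] = 2s = 1.32×10⁻⁹ M

1.32×10⁻⁹ M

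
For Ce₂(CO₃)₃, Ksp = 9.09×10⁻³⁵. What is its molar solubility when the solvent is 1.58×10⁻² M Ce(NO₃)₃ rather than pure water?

2.38×10⁻¹¹ M

Ce₂(CO₃)₃(s) ⇌ 2 Ce³⁺(aq) + 3 CO₃²⁻(aq)
The solution already contains Ce³⁺ at 1.58×10⁻² M. Let s be the molar solubility of Ce₂(CO₃)₃.
[Ce³⁺] ≈ 1.58×10⁻² M (common ion dominates); [CO₃²⁻] = 3s.
Ksp = [Ce³⁺]^2[CO₃²⁻]^3 = (1.58×10⁻²)^2(3s)^3
(3s)^3 = 9.09×10⁻³⁵ / (1.58×10⁻²)^2 = 3.64×10⁻³¹
s = 2.38×10⁻¹¹ M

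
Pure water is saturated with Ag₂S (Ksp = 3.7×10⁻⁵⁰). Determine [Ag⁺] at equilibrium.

Ag₂S(s) ⇌ 2 Ag⁺(aq) + S²⁻(aq)
Let s be the molar solubility. Then [Ag⁺] = 2s and [S²⁻] = s.
Ksp = [Ag⁺]^2[S²⁻] = (2s)^2 · s = 4s^3 = 3.7×10⁻⁵⁰
s = 2.1×10⁻¹⁷ mol/L
[Ag⁺] = 2s = 4.2×10⁻¹⁷ mol/L

4.2×10⁻¹⁷ M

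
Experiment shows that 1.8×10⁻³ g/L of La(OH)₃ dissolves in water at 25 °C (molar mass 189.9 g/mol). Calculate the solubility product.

Ksp = 2.2×10⁻¹⁹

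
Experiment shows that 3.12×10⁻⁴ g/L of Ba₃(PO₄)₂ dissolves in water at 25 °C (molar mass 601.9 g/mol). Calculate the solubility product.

Convert to molarity: s = 3.12×10⁻⁴ / 601.9 = 5.1836×10⁻⁷ mol/L
Ba₃(PO₄)₂(s) ⇌ 3 Ba²⁺(aq) + 2 PO₄³⁻(aq)
Let s be the molar solubility. Then [Ba²⁺] = 3s and [PO₄³⁻] = 2s.
Ksp = [Ba²⁺]^3[PO₄³⁻]^2 = (3s)^3 · (2s)^2 = 108s^5
Ksp = 108 × (5.1836×10⁻⁷)^5 = 4.04×10⁻³⁰

Ksp = 4.04×10⁻³⁰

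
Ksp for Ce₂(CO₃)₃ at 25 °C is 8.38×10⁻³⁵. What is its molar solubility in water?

Ce₂(CO₃)₃(s) ⇌ 2 Ce³⁺(aq) + 3 CO₃²⁻(aq)
If s mol/L of Ce₂(CO₃)₃ dissolves, [Ce³⁺] = 2s and [CO₃²⁻] = 3s.
Ksp = [Ce³⁺]^2[CO₃²⁻]^3 = (2s)^2 · (3s)^3 = 108s^5
108s^5 = 8.38×10⁻³⁵  ⇒  s^5 = 7.76×10⁻³⁷
s = (7.76×10⁻³⁷)^(1/5) = 6.00×10⁻⁸ M

6.00×10⁻⁸ M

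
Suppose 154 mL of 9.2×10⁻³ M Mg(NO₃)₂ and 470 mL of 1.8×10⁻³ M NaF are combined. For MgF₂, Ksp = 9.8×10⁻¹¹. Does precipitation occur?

Total volume after mixing = 154 + 470 = 624 mL.
[Mg²⁺] = (9.2×10⁻³)(154)/624 = 2.3×10⁻³ M
[F⁻] = (1.8×10⁻³)(470)/624 = 1.4×10⁻³ M
Q = [Mg²⁺][F⁻]^2 = 4.2×10⁻⁹
Q = 4.2×10⁻⁹ > Ksp = 9.8×10⁻¹¹, so the solution is supersaturated and MgF₂ precipitates.

Yes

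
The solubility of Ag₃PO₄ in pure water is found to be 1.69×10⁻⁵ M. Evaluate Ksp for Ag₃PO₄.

Ksp = 2.20×10⁻¹⁸

Ag₃PO₄(s) ⇌ 3 Ag⁺(aq) + PO₄³⁻(aq)
With molar solubility s: [Ag⁺] = 3s, [PO₄³⁻] = s.
Ksp = [Ag⁺]^3[PO₄³⁻] = (3s)^3 · s = 27s^4
Ksp = 27 × (1.69×10⁻⁵)^4 = 2.20×10⁻¹⁸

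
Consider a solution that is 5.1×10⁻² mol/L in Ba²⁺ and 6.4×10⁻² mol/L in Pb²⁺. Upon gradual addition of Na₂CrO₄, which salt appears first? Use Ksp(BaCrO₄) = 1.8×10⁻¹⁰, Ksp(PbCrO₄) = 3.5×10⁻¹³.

PbCrO₄

The threshold for precipitation is Q = Ksp.
For BaCrO₄: [CrO₄²⁻] = (Ksp/[Ba²⁺]) = 3.5×10⁻⁹ mol/L
For PbCrO₄: [CrO₄²⁻] = (Ksp/[Pb²⁺]) = 5.5×10⁻¹² mol/L
Since PbCrO₄ needs less CrO₄²⁻ to reach saturation, it precipitates first.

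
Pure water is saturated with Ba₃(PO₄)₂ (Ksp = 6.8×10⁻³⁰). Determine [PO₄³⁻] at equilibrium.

1.2×10⁻⁶ M

Ba₃(PO₄)₂(s) ⇌ 3 Ba²⁺(aq) + 2 PO₄³⁻(aq)
With molar solubility s: [Ba²⁺] = 3s, [PO₄³⁻] = 2s.
Ksp = [Ba²⁺]^3[PO₄³⁻]^2 = (3s)^3 · (2s)^2 = 108s^5 = 6.8×10⁻³⁰
s = 5.8×10⁻⁷ mol/L
[PO₄³⁻] = 2s = 1.2×10⁻⁶ mol/L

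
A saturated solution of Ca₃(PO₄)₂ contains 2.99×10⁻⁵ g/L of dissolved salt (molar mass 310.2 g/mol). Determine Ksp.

Ksp = 8.99×10⁻³⁴

Convert to molarity: s = 2.99×10⁻⁵ / 310.2 = 9.6389×10⁻⁸ mol/L
Ca₃(PO₄)₂(s) ⇌ 3 Ca²⁺(aq) + 2 PO₄³⁻(aq)
Call the molar solubility s, so that [Ca²⁺] = 3s and [PO₄³⁻] = 2s.
Ksp = [Ca²⁺]^3[PO₄³⁻]^2 = (3s)^3 · (2s)^2 = 108s^5
Ksp = 108 × (9.6389×10⁻⁸)^5 = 8.99×10⁻³⁴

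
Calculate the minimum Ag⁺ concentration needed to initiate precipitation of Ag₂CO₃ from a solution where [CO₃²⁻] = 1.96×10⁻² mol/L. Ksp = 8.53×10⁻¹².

Precipitation begins when Q = Ksp.
Ag₂CO₃(s) ⇌ 2 Ag⁺(aq) + CO₃²⁻(aq)
Ksp = [Ag⁺]^2[CO₃²⁻] = [Ag⁺]^2(1.96×10⁻²)
[Ag⁺]^2 = 8.53×10⁻¹² / (1.96×10⁻²) = 4.35×10⁻¹⁰
[Ag⁺] = 2.09×10⁻⁵ mol/L

2.09×10⁻⁵ M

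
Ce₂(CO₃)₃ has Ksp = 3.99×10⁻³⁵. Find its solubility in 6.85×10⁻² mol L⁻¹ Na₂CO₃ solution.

1.76×10⁻¹⁶ M

Ce₂(CO₃)₃(s) ⇌ 2 Ce³⁺(aq) + 3 CO₃²⁻(aq)
The solution already contains CO₃²⁻ at 6.85×10⁻² mol L⁻¹. Let s be the molar solubility of Ce₂(CO₃)₃.
[CO₃²⁻] ≈ 6.85×10⁻² mol L⁻¹ (common ion dominates); [Ce³⁺] = 2s.
Ksp = [Ce³⁺]^2[CO₃²⁻]^3 = (2s)^2(6.85×10⁻²)^3
(2s)^2 = 3.99×10⁻³⁵ / (6.85×10⁻²)^3 = 1.24×10⁻³¹
s = 1.76×10⁻¹⁶ mol L⁻¹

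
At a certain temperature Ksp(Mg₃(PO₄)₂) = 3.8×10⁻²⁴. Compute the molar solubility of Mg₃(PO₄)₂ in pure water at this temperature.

8.1×10⁻⁶ M

Mg₃(PO₄)₂(s) ⇌ 3 Mg²⁺(aq) + 2 PO₄³⁻(aq)
Call the molar solubility s, so that [Mg²⁺] = 3s and [PO₄³⁻] = 2s.
Ksp = [Mg²⁺]^3[PO₄³⁻]^2 = (3s)^3 · (2s)^2 = 108s^5
108s^5 = 3.8×10⁻²⁴  ⇒  s^5 = 3.5×10⁻²⁶
s = 8.1×10⁻⁶ mol/L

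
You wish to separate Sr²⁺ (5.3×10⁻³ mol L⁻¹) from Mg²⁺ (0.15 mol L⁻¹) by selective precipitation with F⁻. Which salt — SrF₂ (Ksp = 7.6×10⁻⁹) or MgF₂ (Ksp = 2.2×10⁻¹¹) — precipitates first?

MgF₂

Precipitation begins when Q = Ksp.
For SrF₂: [F⁻] = (Ksp/[Sr²⁺])^(1/2) = 1.2×10⁻³ mol L⁻¹
For MgF₂: [F⁻] = (Ksp/[Mg²⁺])^(1/2) = 1.2×10⁻⁵ mol L⁻¹
Since MgF₂ needs less F⁻ to reach saturation, it precipitates first.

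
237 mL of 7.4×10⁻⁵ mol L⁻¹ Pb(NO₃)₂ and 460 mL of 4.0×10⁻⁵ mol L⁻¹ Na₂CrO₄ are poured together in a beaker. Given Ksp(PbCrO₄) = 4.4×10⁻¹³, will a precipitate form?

Yes

The combined volume is 697 mL.
[Pb²⁺] = (7.4×10⁻⁵)(237)/697 = 2.5×10⁻⁵ mol L⁻¹
[CrO₄²⁻] = (4.0×10⁻⁵)(460)/697 = 2.6×10⁻⁵ mol L⁻¹
Q = [Pb²⁺][CrO₄²⁻] = 6.6×10⁻¹⁰
Because Q > Ksp (6.6×10⁻¹⁰ vs 4.4×10⁻¹³), a precipitate of PbCrO₄ forms.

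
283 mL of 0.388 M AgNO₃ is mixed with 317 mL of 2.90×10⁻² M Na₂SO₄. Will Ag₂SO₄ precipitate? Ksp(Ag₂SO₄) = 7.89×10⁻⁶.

Yes

Total volume after mixing = 283 + 317 = 600 mL.
[Ag⁺] = (0.388)(283)/600 = 0.183 M
[SO₄²⁻] = (2.90×10⁻²)(317)/600 = 1.53×10⁻² M
Q = [Ag⁺]^2[SO₄²⁻] = 5.13×10⁻⁴
Because Q > Ksp (5.13×10⁻⁴ vs 7.89×10⁻⁶), a precipitate of Ag₂SO₄ forms.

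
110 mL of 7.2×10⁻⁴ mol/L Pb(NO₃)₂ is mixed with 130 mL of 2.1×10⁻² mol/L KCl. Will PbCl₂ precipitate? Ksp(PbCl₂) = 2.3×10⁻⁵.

The combined volume is 240 mL.
[Pb²⁺] = (7.2×10⁻⁴)(110)/240 = 3.3×10⁻⁴ mol/L
[Cl⁻] = (2.1×10⁻²)(130)/240 = 1.1×10⁻² mol/L
Q = [Pb²⁺][Cl⁻]^2 = 4.3×10⁻⁸
Q = 4.3×10⁻⁸ < Ksp = 2.3×10⁻⁵, so the solution is unsaturated and no precipitate forms.

No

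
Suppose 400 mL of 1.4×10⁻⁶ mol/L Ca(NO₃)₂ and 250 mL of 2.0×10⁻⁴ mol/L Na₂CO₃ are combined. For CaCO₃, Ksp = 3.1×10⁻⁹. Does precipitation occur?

No

The combined volume is 650 mL.
[Ca²⁺] = (1.4×10⁻⁶)(400)/650 = 8.6×10⁻⁷ mol/L
[CO₃²⁻] = (2.0×10⁻⁴)(250)/650 = 7.7×10⁻⁵ mol/L
Q = [Ca²⁺][CO₃²⁻] = 6.6×10⁻¹¹
Q = 6.6×10⁻¹¹ < Ksp = 3.1×10⁻⁹, so the solution is unsaturated and no precipitate forms.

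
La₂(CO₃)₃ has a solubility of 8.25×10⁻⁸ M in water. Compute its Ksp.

Ksp = 4.13×10⁻³⁴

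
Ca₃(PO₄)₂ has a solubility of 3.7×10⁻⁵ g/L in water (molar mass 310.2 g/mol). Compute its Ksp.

s = (3.7×10⁻⁵ g L⁻¹)/(310.2 g mol⁻¹) = 1.193×10⁻⁷ M
Ca₃(PO₄)₂(s) ⇌ 3 Ca²⁺(aq) + 2 PO₄³⁻(aq)
With molar solubility s: [Ca²⁺] = 3s, [PO₄³⁻] = 2s.
Ksp = [Ca²⁺]^3[PO₄³⁻]^2 = (3s)^3 · (2s)^2 = 108s^5
Ksp = 108 × (1.193×10⁻⁷)^5 = 2.6×10⁻³³

Ksp = 2.6×10⁻³³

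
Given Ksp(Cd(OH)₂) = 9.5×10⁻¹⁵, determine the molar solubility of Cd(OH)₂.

Cd(OH)₂(s) ⇌ Cd²⁺(aq) + 2 OH⁻(aq)
Call the molar solubility s, so that [Cd²⁺] = s and [OH⁻] = 2s.
Ksp = [Cd²⁺][OH⁻]^2 = s · (2s)^2 = 4s^3
4s^3 = 9.5×10⁻¹⁵  ⇒  s^3 = 2.4×10⁻¹⁵
s = 1.3×10⁻⁵ mol/L

1.3×10⁻⁵ M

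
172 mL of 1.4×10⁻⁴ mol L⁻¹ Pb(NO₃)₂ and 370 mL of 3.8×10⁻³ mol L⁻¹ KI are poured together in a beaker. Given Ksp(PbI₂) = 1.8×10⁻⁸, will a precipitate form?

Total volume after mixing = 172 + 370 = 542 mL.
[Pb²⁺] = (1.4×10⁻⁴)(172)/542 = 4.4×10⁻⁵ mol L⁻¹
[I⁻] = (3.8×10⁻³)(370)/542 = 2.6×10⁻³ mol L⁻¹
Q = [Pb²⁺][I⁻]^2 = 3.0×10⁻¹⁰
Q = 3.0×10⁻¹⁰ < Ksp = 1.8×10⁻⁸, so the solution is unsaturated and no precipitate forms.

No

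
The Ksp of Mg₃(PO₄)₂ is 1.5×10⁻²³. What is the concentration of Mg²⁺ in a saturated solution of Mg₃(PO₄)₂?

Mg₃(PO₄)₂(s) ⇌ 3 Mg²⁺(aq) + 2 PO₄³⁻(aq)
Let s be the molar solubility. Then [Mg²⁺] = 3s and [PO₄³⁻] = 2s.
Ksp = [Mg²⁺]^3[PO₄³⁻]^2 = (3s)^3 · (2s)^2 = 108s^5 = 1.5×10⁻²³
s = 1.1×10⁻⁵ mol/L
[Mg²⁺] = 3s = 3.2×10⁻⁵ mol/L

3.2×10⁻⁵ M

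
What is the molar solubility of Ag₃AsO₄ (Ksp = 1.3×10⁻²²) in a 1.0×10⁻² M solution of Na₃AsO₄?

7.8×10⁻⁸ M

Ag₃AsO₄(s) ⇌ 3 Ag⁺(aq) + AsO₄³⁻(aq)
With AsO₄³⁻ already at 1.0×10⁻² M and s small, take [AsO₄³⁻] ≈ 1.0×10⁻² M and [Ag⁺] = 3s.
Ksp = [Ag⁺]^3[AsO₄³⁻] = (3s)^3(1.0×10⁻²)
(3s)^3 = 1.3×10⁻²² / (1.0×10⁻²) = 1.3×10⁻²⁰
s = 7.8×10⁻⁸ M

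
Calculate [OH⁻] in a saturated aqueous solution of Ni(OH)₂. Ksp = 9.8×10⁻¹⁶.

Ni(OH)₂(s) ⇌ Ni²⁺(aq) + 2 OH⁻(aq)
Let s be the molar solubility. Then [Ni²⁺] = s and [OH⁻] = 2s.
Ksp = [Ni²⁺][OH⁻]^2 = s · (2s)^2 = 4s^3 = 9.8×10⁻¹⁶
s = 6.3×10⁻⁶ mol/L
[OH⁻] = 2s = 1.3×10⁻⁵ mol/L

1.3×10⁻⁵ M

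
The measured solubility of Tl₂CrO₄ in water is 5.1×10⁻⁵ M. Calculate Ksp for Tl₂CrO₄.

Ksp = 5.3×10⁻¹³

Tl₂CrO₄(s) ⇌ 2 Tl⁺(aq) + CrO₄²⁻(aq)
With molar solubility s: [Tl⁺] = 2s, [CrO₄²⁻] = s.
Ksp = [Tl⁺]^2[CrO₄²⁻] = (2s)^2 · s = 4s^3
Ksp = 4 × (5.1×10⁻⁵)^3 = 5.3×10⁻¹³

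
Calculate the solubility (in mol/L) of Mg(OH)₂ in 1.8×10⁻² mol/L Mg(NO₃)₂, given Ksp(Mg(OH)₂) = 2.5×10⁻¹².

Mg(OH)₂(s) ⇌ Mg²⁺(aq) + 2 OH⁻(aq)
The solution already contains Mg²⁺ at 1.8×10⁻² mol/L. Let s be the molar solubility of Mg(OH)₂.
[Mg²⁺] ≈ 1.8×10⁻² mol/L (common ion dominates); [OH⁻] = 2s.
Ksp = [Mg²⁺][OH⁻]^2 = (1.8×10⁻²)(2s)^2
(2s)^2 = 2.5×10⁻¹² / (1.8×10⁻²) = 1.4×10⁻¹⁰
s = 5.9×10⁻⁶ mol/L

5.9×10⁻⁶ M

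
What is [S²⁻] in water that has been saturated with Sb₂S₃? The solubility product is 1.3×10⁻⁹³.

3.1×10⁻¹⁹ M

Sb₂S₃(s) ⇌ 2 Sb³⁺(aq) + 3 S²⁻(aq)
Call the molar solubility s, so that [Sb³⁺] = 2s and [S²⁻] = 3s.
Ksp = [Sb³⁺]^2[S²⁻]^3 = (2s)^2 · (3s)^3 = 108s^5 = 1.3×10⁻⁹³
s = 1.0×10⁻¹⁹ M
[S²⁻] = 3s = 3.1×10⁻¹⁹ M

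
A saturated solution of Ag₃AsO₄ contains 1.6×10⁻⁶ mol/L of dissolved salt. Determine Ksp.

Ksp = 1.8×10⁻²²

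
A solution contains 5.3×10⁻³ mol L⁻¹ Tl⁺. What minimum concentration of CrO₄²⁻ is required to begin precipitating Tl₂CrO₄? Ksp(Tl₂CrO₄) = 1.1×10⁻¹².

3.9×10⁻⁸ M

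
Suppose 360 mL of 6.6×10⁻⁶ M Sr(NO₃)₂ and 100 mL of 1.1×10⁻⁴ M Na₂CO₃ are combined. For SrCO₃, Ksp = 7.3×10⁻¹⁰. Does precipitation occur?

The combined volume is 460 mL.
[Sr²⁺] = (6.6×10⁻⁶)(360)/460 = 5.2×10⁻⁶ M
[CO₃²⁻] = (1.1×10⁻⁴)(100)/460 = 2.4×10⁻⁵ M
Q = [Sr²⁺][CO₃²⁻] = 1.2×10⁻¹⁰
Q < Ksp (1.2×10⁻¹⁰ vs 7.3×10⁻¹⁰); the solution remains unsaturated and no precipitate forms.

No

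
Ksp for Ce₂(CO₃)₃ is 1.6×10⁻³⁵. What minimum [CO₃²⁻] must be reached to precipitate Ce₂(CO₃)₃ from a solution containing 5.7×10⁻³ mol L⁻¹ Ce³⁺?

7.9×10⁻¹¹ M

Each salt precipitates once Q = Ksp for that salt.
Ce₂(CO₃)₃(s) ⇌ 2 Ce³⁺(aq) + 3 CO₃²⁻(aq)
Ksp = [Ce³⁺]^2[CO₃²⁻]^3 = [CO₃²⁻]^3(5.7×10⁻³)^2
[CO₃²⁻]^3 = 1.6×10⁻³⁵ / (5.7×10⁻³)^2 = 4.9×10⁻³¹
[CO₃²⁻] = 7.9×10⁻¹¹ mol L⁻¹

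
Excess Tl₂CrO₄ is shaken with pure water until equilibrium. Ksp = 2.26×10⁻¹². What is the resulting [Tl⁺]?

1.65×10⁻⁴ M

Tl₂CrO₄(s) ⇌ 2 Tl⁺(aq) + CrO₄²⁻(aq)
With molar solubility s: [Tl⁺] = 2s, [CrO₄²⁻] = s.
Ksp = [Tl⁺]^2[CrO₄²⁻] = (2s)^2 · s = 4s^3 = 2.26×10⁻¹²
s = 8.27×10⁻⁵ M
[Tl⁺] = 2s = 1.65×10⁻⁴ M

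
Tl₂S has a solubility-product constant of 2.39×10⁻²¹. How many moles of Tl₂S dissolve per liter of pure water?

8.42×10⁻⁸ M

Tl₂S(s) ⇌ 2 Tl⁺(aq) + S²⁻(aq)
With molar solubility s: [Tl⁺] = 2s, [S²⁻] = s.
Ksp = [Tl⁺]^2[S²⁻] = (2s)^2 · s = 4s^3
4s^3 = 2.39×10⁻²¹  ⇒  s^3 = 5.98×10⁻²²
Taking the 3rd root, s = 8.42×10⁻⁸ mol/L.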